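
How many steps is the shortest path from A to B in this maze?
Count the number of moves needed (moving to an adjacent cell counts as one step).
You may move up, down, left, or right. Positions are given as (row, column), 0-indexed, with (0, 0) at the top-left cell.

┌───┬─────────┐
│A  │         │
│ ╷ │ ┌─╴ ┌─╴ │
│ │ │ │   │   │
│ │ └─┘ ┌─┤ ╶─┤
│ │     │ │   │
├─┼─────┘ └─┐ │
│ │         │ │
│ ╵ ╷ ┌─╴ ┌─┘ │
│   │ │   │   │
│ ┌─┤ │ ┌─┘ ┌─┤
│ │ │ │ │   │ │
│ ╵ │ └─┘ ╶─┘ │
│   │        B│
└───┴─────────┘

Using BFS to find shortest path:
Start: (0, 0), End: (6, 6)
Path found:
(0,0) → (0,1) → (1,1) → (2,1) → (2,2) → (2,3) → (1,3) → (1,4) → (0,4) → (0,5) → (0,6) → (1,6) → (1,5) → (2,5) → (2,6) → (3,6) → (4,6) → (4,5) → (5,5) → (5,4) → (6,4) → (6,5) → (6,6)
Number of steps: 22

Solution:

┌───┬─────────┐
│A ↓│    ↱ → ↓│
│ ╷ │ ┌─╴ ┌─╴ │
│ │↓│ │↱ ↑│↓ ↲│
│ │ └─┘ ┌─┤ ╶─┤
│ │↳ → ↑│ │↳ ↓│
├─┼─────┘ └─┐ │
│ │         │↓│
│ ╵ ╷ ┌─╴ ┌─┘ │
│   │ │   │↓ ↲│
│ ┌─┤ │ ┌─┘ ┌─┤
│ │ │ │ │↓ ↲│ │
│ ╵ │ └─┘ ╶─┘ │
│   │    ↳ → B│
└───┴─────────┘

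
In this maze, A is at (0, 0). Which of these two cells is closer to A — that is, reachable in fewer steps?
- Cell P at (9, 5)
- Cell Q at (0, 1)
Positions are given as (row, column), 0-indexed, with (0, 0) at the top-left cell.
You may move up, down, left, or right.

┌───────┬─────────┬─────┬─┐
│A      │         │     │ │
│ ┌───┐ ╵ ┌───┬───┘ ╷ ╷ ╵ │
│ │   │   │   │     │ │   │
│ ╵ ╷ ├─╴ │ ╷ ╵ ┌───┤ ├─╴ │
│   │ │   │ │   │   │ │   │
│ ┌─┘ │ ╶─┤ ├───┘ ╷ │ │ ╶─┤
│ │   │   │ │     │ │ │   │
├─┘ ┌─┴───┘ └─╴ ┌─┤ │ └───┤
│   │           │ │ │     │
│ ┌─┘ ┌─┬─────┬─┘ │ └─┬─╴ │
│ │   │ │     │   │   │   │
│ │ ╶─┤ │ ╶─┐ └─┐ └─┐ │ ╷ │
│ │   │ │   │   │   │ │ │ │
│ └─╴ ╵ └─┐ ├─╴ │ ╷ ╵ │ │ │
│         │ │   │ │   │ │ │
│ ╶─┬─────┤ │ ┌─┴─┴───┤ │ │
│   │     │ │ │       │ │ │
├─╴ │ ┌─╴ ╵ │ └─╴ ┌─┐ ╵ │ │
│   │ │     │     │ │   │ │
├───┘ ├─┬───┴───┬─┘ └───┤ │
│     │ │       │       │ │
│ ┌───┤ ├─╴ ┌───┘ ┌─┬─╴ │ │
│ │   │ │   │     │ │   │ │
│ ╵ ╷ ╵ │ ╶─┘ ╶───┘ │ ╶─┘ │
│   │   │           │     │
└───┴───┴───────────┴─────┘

Shortest path A → P at (9, 5): 66 steps
Shortest path A → Q at (0, 1): 1 steps

Q is closer (1 steps vs 66 steps).

Path to P:

┌───────┬─────────┬─────┬─┐
│A      │         │↱ ↓  │ │
│ ┌───┐ ╵ ┌───┬───┘ ╷ ╷ ╵ │
│↓│↱ ↓│   │↱ ↓│↱ → ↑│↓│   │
│ ╵ ╷ ├─╴ │ ╷ ╵ ┌───┤ ├─╴ │
│↳ ↑│↓│   │↑│↳ ↑│   │↓│   │
│ ┌─┘ │ ╶─┤ ├───┘ ╷ │ │ ╶─┤
│ │↓ ↲│   │↑│     │ │↓│   │
├─┘ ┌─┴───┘ └─╴ ┌─┤ │ └───┤
│↓ ↲│↱ → → ↑    │ │ │↳ → ↓│
│ ┌─┘ ┌─┬─────┬─┘ │ └─┬─╴ │
│↓│↱ ↑│ │↓ ← ↰│   │   │↓ ↲│
│ │ ╶─┤ │ ╶─┐ └─┐ └─┐ │ ╷ │
│↓│↑ ↰│ │↳ ↓│↑ ↰│   │ │↓│ │
│ └─╴ ╵ └─┐ ├─╴ │ ╷ ╵ │ │ │
│↳ → ↑    │↓│↱ ↑│ │   │↓│ │
│ ╶─┬─────┤ │ ┌─┴─┴───┤ │ │
│   │     │↓│↑│  ↓ ← ↰│↓│ │
├─╴ │ ┌─╴ ╵ │ └─╴ ┌─┐ ╵ │ │
│   │ │    P│↑ ← ↲│ │↑ ↲│ │
├───┘ ├─┬───┴───┬─┘ └───┤ │
│     │ │       │       │ │
│ ┌───┤ ├─╴ ┌───┘ ┌─┬─╴ │ │
│ │   │ │   │     │ │   │ │
│ ╵ ╷ ╵ │ ╶─┘ ╶───┘ │ ╶─┘ │
│   │   │           │     │
└───┴───┴───────────┴─────┘

Path to Q:

┌───────┬─────────┬─────┬─┐
│A Q    │         │     │ │
│ ┌───┐ ╵ ┌───┬───┘ ╷ ╷ ╵ │
│ │   │   │   │     │ │   │
│ ╵ ╷ ├─╴ │ ╷ ╵ ┌───┤ ├─╴ │
│   │ │   │ │   │   │ │   │
│ ┌─┘ │ ╶─┤ ├───┘ ╷ │ │ ╶─┤
│ │   │   │ │     │ │ │   │
├─┘ ┌─┴───┘ └─╴ ┌─┤ │ └───┤
│   │           │ │ │     │
│ ┌─┘ ┌─┬─────┬─┘ │ └─┬─╴ │
│ │   │ │     │   │   │   │
│ │ ╶─┤ │ ╶─┐ └─┐ └─┐ │ ╷ │
│ │   │ │   │   │   │ │ │ │
│ └─╴ ╵ └─┐ ├─╴ │ ╷ ╵ │ │ │
│         │ │   │ │   │ │ │
│ ╶─┬─────┤ │ ┌─┴─┴───┤ │ │
│   │     │ │ │       │ │ │
├─╴ │ ┌─╴ ╵ │ └─╴ ┌─┐ ╵ │ │
│   │ │     │     │ │   │ │
├───┘ ├─┬───┴───┬─┘ └───┤ │
│     │ │       │       │ │
│ ┌───┤ ├─╴ ┌───┘ ┌─┬─╴ │ │
│ │   │ │   │     │ │   │ │
│ ╵ ╷ ╵ │ ╶─┘ ╶───┘ │ ╶─┘ │
│   │   │           │     │
└───┴───┴───────────┴─────┘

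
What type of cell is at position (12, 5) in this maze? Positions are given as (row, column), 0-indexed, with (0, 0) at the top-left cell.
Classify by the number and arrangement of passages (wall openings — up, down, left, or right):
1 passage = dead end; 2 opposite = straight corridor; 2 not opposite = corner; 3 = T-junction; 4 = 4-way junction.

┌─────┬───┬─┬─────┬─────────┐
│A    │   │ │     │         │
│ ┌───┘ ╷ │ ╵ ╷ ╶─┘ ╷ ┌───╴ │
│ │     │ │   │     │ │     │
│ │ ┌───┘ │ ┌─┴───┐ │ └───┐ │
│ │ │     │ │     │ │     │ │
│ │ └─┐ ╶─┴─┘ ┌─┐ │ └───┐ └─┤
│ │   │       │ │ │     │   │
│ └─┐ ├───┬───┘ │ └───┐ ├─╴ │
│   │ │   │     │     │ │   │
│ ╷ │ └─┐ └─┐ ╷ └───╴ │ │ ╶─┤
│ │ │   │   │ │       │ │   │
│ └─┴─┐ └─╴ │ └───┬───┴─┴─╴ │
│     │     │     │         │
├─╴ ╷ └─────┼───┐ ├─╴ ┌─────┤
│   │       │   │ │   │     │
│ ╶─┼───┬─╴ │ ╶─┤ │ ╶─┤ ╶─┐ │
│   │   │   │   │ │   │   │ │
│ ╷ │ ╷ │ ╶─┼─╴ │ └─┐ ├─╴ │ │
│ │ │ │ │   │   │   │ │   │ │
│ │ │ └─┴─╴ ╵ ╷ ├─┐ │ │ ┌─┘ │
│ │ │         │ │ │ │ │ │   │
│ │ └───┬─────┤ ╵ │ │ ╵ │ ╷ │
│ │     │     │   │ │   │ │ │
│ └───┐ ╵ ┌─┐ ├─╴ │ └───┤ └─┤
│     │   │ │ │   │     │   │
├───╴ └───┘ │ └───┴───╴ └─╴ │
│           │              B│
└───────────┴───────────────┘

Checking cell at (12, 5):
Number of passages: 1
Cell type: dead end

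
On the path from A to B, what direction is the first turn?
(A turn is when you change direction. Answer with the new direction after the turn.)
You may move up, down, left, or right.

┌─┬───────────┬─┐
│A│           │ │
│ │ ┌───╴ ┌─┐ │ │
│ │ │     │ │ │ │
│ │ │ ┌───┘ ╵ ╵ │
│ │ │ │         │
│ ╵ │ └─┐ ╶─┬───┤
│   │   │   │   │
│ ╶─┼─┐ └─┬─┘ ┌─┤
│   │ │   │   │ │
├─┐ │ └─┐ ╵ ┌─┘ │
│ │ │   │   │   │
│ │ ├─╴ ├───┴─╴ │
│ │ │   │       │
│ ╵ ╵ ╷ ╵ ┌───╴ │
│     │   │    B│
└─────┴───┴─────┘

Directions: down, down, down, down, right, down, down, down, right, up, right, down, right, up, right, right, right, down
First turn direction: right

Solution:

┌─┬───────────┬─┐
│A│           │ │
│ │ ┌───╴ ┌─┐ │ │
│↓│ │     │ │ │ │
│ │ │ ┌───┘ ╵ ╵ │
│↓│ │ │         │
│ ╵ │ └─┐ ╶─┬───┤
│↓  │   │   │   │
│ ╶─┼─┐ └─┬─┘ ┌─┤
│↳ ↓│ │   │   │ │
├─┐ │ └─┐ ╵ ┌─┘ │
│ │↓│   │   │   │
│ │ ├─╴ ├───┴─╴ │
│ │↓│↱ ↓│↱ → → ↓│
│ ╵ ╵ ╷ ╵ ┌───╴ │
│  ↳ ↑│↳ ↑│    B│
└─────┴───┴─────┘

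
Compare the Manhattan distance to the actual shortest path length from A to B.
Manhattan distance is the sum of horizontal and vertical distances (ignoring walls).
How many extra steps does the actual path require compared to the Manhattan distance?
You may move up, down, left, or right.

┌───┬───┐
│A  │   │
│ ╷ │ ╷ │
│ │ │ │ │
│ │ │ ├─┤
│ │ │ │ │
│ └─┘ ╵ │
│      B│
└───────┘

Manhattan distance: |3 - 0| + |3 - 0| = 6
Actual path length: 6
Extra steps: 6 - 6 = 0

Solution:

┌───┬───┐
│A  │   │
│ ╷ │ ╷ │
│↓│ │ │ │
│ │ │ ├─┤
│↓│ │ │ │
│ └─┘ ╵ │
│↳ → → B│
└───────┘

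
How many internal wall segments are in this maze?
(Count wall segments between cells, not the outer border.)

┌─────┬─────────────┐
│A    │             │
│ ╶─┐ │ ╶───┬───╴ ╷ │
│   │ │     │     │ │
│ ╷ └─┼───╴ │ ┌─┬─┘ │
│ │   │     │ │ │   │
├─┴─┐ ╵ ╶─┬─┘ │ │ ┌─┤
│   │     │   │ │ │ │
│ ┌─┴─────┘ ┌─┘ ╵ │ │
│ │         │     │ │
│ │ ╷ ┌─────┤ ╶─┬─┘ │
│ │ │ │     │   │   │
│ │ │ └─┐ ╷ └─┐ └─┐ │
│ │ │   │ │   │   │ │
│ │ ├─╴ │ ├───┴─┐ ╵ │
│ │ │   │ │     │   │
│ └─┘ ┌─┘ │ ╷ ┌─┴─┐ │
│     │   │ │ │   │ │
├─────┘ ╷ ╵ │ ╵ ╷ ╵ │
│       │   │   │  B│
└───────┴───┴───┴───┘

Counting internal wall segments:
Total internal walls: 81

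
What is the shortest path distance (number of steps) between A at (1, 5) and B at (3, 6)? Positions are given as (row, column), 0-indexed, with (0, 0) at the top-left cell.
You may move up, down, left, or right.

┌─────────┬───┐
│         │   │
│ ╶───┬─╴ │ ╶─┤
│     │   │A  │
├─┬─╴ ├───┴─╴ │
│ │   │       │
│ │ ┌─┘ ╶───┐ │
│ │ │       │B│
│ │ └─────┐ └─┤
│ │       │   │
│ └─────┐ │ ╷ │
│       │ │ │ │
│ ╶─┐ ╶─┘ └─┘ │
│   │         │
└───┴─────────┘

Finding path from (1, 5) to (3, 6):
Path: (1,5) → (1,6) → (2,6) → (3,6)
Distance: 3 steps

Solution:

┌─────────┬───┐
│         │   │
│ ╶───┬─╴ │ ╶─┤
│     │   │A ↓│
├─┬─╴ ├───┴─╴ │
│ │   │      ↓│
│ │ ┌─┘ ╶───┐ │
│ │ │       │B│
│ │ └─────┐ └─┤
│ │       │   │
│ └─────┐ │ ╷ │
│       │ │ │ │
│ ╶─┐ ╶─┘ └─┘ │
│   │         │
└───┴─────────┘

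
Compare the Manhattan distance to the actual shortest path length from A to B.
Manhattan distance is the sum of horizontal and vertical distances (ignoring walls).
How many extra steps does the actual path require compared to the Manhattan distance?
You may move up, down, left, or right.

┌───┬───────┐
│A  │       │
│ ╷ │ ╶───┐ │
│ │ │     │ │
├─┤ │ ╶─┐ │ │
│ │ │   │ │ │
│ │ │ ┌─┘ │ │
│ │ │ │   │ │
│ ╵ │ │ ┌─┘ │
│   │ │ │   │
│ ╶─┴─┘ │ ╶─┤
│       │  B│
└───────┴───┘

Manhattan distance: |5 - 0| + |5 - 0| = 10
Actual path length: 28
Extra steps: 28 - 10 = 18

Solution:

┌───┬───────┐
│A ↓│↱ → → ↓│
│ ╷ │ ╶───┐ │
│ │↓│↑ ← ↰│↓│
├─┤ │ ╶─┐ │ │
│ │↓│   │↑│↓│
│ │ │ ┌─┘ │ │
│ │↓│ │↱ ↑│↓│
│ ╵ │ │ ┌─┘ │
│↓ ↲│ │↑│↓ ↲│
│ ╶─┴─┘ │ ╶─┤
│↳ → → ↑│↳ B│
└───────┴───┘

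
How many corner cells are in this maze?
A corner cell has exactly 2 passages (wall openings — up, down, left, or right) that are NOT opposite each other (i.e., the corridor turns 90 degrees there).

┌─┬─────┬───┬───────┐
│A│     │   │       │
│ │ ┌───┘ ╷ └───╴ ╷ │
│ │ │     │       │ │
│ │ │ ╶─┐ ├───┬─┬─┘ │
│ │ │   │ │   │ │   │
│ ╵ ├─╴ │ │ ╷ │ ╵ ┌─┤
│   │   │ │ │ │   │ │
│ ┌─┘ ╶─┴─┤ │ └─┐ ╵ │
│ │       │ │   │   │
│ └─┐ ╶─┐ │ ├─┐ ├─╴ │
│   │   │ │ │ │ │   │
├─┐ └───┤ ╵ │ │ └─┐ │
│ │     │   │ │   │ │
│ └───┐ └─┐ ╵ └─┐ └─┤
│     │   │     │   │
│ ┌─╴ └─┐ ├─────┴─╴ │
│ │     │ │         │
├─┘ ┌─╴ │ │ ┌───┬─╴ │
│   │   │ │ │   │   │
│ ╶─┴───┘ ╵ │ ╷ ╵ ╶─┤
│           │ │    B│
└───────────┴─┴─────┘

Counting corner cells (2 non-opposite passages):
Total corners: 48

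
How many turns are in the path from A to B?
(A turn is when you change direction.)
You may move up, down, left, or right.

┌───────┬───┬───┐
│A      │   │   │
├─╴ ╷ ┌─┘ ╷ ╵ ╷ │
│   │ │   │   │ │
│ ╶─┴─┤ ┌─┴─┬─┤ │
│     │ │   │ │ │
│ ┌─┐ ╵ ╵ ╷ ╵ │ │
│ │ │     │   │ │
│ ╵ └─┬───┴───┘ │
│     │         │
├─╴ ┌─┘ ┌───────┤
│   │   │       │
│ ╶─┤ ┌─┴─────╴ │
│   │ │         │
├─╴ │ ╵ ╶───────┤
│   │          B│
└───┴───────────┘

Directions: right, down, left, down, right, right, down, right, up, up, right, up, right, down, right, up, right, down, down, down, down, left, left, left, left, down, left, down, down, right, right, right, right, right
Number of turns: 20

Solution:

┌───────┬───┬───┐
│A ↓    │↱ ↓│↱ ↓│
├─╴ ╷ ┌─┘ ╷ ╵ ╷ │
│↓ ↲│ │↱ ↑│↳ ↑│↓│
│ ╶─┴─┤ ┌─┴─┬─┤ │
│↳ → ↓│↑│   │ │↓│
│ ┌─┐ ╵ ╵ ╷ ╵ │ │
│ │ │↳ ↑  │   │↓│
│ ╵ └─┬───┴───┘ │
│     │↓ ← ← ← ↲│
├─╴ ┌─┘ ┌───────┤
│   │↓ ↲│       │
│ ╶─┤ ┌─┴─────╴ │
│   │↓│         │
├─╴ │ ╵ ╶───────┤
│   │↳ → → → → B│
└───┴───────────┘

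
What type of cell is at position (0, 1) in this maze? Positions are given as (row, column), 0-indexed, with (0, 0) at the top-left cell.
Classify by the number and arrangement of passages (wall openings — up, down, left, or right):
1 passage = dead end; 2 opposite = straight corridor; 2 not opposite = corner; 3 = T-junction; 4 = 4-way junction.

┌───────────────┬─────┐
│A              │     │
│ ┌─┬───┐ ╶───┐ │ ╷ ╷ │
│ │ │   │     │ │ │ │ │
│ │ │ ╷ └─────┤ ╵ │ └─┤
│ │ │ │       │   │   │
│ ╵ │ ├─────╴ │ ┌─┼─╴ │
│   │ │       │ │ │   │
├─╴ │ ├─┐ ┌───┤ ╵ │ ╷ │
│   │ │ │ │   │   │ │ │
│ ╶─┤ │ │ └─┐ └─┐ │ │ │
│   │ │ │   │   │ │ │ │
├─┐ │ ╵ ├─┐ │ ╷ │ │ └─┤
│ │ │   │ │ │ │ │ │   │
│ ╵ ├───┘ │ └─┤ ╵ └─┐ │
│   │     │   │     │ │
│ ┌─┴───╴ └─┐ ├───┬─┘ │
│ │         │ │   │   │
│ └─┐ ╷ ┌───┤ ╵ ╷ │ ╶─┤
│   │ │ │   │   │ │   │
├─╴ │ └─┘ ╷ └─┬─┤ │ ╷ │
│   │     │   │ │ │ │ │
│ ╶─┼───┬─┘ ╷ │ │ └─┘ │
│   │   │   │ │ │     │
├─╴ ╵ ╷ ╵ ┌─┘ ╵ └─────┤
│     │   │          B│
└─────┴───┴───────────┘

Checking cell at (0, 1):
Number of passages: 2
Cell type: straight corridor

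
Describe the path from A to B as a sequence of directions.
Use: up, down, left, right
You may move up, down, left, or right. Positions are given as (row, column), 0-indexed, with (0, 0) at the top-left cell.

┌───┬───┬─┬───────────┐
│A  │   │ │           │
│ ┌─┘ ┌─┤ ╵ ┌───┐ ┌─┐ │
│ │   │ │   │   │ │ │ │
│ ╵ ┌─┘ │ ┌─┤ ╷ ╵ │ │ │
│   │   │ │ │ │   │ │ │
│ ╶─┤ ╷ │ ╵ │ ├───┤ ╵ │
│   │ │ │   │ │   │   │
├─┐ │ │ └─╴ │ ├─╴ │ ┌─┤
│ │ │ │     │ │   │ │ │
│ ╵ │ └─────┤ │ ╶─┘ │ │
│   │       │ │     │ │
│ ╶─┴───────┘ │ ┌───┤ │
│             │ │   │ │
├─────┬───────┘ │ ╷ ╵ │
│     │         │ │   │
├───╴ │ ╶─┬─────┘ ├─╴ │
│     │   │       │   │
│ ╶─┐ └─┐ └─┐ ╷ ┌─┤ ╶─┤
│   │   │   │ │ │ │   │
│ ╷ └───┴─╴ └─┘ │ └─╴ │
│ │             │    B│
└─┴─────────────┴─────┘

Finding the path and converting it to directions:
Path through cells: (0,0) → (1,0) → (2,0) → (3,0) → (3,1) → (4,1) → (5,1) → (5,0) → (6,0) → (6,1) → (6,2) → (6,3) → (6,4) → (6,5) → (6,6) → (5,6) → (4,6) → (3,6) → (2,6) → (1,6) → (1,7) → (2,7) → (2,8) → (1,8) → (0,8) → (0,9) → (0,10) → (1,10) → (2,10) → (3,10) → (3,9) → (4,9) → (5,9) → (5,8) → (5,7) → (6,7) → (7,7) → (7,6) → (7,5) → (7,4) → (7,3) → (8,3) → (8,4) → (9,4) → (9,5) → (10,5) → (10,6) → (10,7) → (9,7) → (8,7) → (8,8) → (7,8) → (6,8) → (6,9) → (7,9) → (7,10) → (8,10) → (8,9) → (9,9) → (9,10) → (10,10)
Directions: down, down, down, right, down, down, left, down, right, right, right, right, right, right, up, up, up, up, up, right, down, right, up, up, right, right, down, down, down, left, down, down, left, left, down, down, left, left, left, left, down, right, down, right, down, right, right, up, up, right, up, up, right, down, right, down, left, down, right, down

Solution:

┌───┬───┬─┬───────────┐
│A  │   │ │      ↱ → ↓│
│ ┌─┘ ┌─┤ ╵ ┌───┐ ┌─┐ │
│↓│   │ │   │↱ ↓│↑│ │↓│
│ ╵ ┌─┘ │ ┌─┤ ╷ ╵ │ │ │
│↓  │   │ │ │↑│↳ ↑│ │↓│
│ ╶─┤ ╷ │ ╵ │ ├───┤ ╵ │
│↳ ↓│ │ │   │↑│   │↓ ↲│
├─┐ │ │ └─╴ │ ├─╴ │ ┌─┤
│ │↓│ │     │↑│   │↓│ │
│ ╵ │ └─────┤ │ ╶─┘ │ │
│↓ ↲│       │↑│↓ ← ↲│ │
│ ╶─┴───────┘ │ ┌───┤ │
│↳ → → → → → ↑│↓│↱ ↓│ │
├─────┬───────┘ │ ╷ ╵ │
│     │↓ ← ← ← ↲│↑│↳ ↓│
├───╴ │ ╶─┬─────┘ ├─╴ │
│     │↳ ↓│    ↱ ↑│↓ ↲│
│ ╶─┐ └─┐ └─┐ ╷ ┌─┤ ╶─┤
│   │   │↳ ↓│ │↑│ │↳ ↓│
│ ╷ └───┴─╴ └─┘ │ └─╴ │
│ │        ↳ → ↑│    B│
└─┴─────────────┴─────┘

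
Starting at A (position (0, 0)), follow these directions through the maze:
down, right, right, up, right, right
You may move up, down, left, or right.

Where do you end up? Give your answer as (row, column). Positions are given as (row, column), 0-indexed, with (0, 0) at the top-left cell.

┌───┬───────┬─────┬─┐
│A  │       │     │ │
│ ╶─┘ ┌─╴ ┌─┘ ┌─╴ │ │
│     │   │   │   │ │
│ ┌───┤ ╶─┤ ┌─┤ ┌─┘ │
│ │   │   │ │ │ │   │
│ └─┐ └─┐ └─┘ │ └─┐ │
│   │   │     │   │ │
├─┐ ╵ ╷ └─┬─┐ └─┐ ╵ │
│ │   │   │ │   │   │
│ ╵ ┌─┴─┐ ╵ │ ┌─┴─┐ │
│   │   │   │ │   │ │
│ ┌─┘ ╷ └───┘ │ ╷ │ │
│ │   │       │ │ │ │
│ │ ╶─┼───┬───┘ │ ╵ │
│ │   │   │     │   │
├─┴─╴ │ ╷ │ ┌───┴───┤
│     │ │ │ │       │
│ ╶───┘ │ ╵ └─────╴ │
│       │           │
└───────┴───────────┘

Following directions step by step:
Start: (0, 0)
  down: (0, 0) → (1, 0)
  right: (1, 0) → (1, 1)
  right: (1, 1) → (1, 2)
  up: (1, 2) → (0, 2)
  right: (0, 2) → (0, 3)
  right: (0, 3) → (0, 4)
Final position: (0, 4)

Path taken:

┌───┬───────┬─────┬─┐
│A  │↱ → B  │     │ │
│ ╶─┘ ┌─╴ ┌─┘ ┌─╴ │ │
│↳ → ↑│   │   │   │ │
│ ┌───┤ ╶─┤ ┌─┤ ┌─┘ │
│ │   │   │ │ │ │   │
│ └─┐ └─┐ └─┘ │ └─┐ │
│   │   │     │   │ │
├─┐ ╵ ╷ └─┬─┐ └─┐ ╵ │
│ │   │   │ │   │   │
│ ╵ ┌─┴─┐ ╵ │ ┌─┴─┐ │
│   │   │   │ │   │ │
│ ┌─┘ ╷ └───┘ │ ╷ │ │
│ │   │       │ │ │ │
│ │ ╶─┼───┬───┘ │ ╵ │
│ │   │   │     │   │
├─┴─╴ │ ╷ │ ┌───┴───┤
│     │ │ │ │       │
│ ╶───┘ │ ╵ └─────╴ │
│       │           │
└───────┴───────────┘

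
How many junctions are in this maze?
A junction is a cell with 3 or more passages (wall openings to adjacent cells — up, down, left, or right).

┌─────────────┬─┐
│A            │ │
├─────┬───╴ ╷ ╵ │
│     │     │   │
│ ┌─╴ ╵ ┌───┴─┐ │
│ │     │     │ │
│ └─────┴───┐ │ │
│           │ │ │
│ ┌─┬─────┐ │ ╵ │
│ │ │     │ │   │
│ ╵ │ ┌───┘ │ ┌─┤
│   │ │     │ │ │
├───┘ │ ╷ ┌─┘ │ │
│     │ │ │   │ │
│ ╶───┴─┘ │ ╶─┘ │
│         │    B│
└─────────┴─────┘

Checking each cell for number of passages:

Junctions found (3+ passages):
  (0, 5): 3 passages
  (1, 7): 3 passages
  (2, 2): 3 passages
  (3, 0): 3 passages
  (4, 6): 3 passages
  (5, 4): 3 passages
Total junctions: 6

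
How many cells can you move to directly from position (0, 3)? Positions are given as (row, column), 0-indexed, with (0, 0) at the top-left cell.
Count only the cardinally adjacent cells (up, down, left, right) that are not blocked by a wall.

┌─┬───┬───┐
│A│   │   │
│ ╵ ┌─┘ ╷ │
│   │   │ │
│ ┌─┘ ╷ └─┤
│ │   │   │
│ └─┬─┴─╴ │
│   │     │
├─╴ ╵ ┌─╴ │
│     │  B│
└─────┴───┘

Checking passable neighbors of (0, 3):
Neighbors: (1, 3), (0, 4)
Count: 2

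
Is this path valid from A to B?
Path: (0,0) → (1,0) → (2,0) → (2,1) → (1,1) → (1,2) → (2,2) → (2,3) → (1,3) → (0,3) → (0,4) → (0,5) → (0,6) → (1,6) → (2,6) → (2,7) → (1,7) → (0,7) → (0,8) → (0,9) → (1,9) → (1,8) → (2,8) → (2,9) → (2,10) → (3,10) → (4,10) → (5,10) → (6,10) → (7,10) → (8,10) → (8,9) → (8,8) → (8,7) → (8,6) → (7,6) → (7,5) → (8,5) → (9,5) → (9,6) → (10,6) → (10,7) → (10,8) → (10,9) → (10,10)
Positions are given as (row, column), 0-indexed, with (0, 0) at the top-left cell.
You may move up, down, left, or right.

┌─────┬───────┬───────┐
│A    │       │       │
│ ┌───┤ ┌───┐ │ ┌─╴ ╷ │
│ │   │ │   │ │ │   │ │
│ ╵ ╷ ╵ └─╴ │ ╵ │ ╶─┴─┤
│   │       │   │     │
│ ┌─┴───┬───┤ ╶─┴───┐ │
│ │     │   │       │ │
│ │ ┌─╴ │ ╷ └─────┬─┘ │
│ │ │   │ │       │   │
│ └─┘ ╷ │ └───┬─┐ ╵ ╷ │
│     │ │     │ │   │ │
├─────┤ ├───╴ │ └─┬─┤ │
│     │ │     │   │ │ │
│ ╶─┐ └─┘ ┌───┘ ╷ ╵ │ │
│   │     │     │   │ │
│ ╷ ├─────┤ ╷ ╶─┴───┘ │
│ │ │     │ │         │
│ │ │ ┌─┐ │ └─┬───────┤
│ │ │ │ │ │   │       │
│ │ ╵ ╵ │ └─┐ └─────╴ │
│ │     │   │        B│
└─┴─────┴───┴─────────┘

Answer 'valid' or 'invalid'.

Checking path validity:
Result: All consecutive moves are passable.

valid

Correct solution:

┌─────┬───────┬───────┐
│A    │↱ → → ↓│↱ → ↓  │
│ ┌───┤ ┌───┐ │ ┌─╴ ╷ │
│↓│↱ ↓│↑│   │↓│↑│↓ ↲│ │
│ ╵ ╷ ╵ └─╴ │ ╵ │ ╶─┴─┤
│↳ ↑│↳ ↑    │↳ ↑│↳ → ↓│
│ ┌─┴───┬───┤ ╶─┴───┐ │
│ │     │   │       │↓│
│ │ ┌─╴ │ ╷ └─────┬─┘ │
│ │ │   │ │       │  ↓│
│ └─┘ ╷ │ └───┬─┐ ╵ ╷ │
│     │ │     │ │   │↓│
├─────┤ ├───╴ │ └─┬─┤ │
│     │ │     │   │ │↓│
│ ╶─┐ └─┘ ┌───┘ ╷ ╵ │ │
│   │     │↓ ↰  │   │↓│
│ ╷ ├─────┤ ╷ ╶─┴───┘ │
│ │ │     │↓│↑ ← ← ← ↲│
│ │ │ ┌─┐ │ └─┬───────┤
│ │ │ │ │ │↳ ↓│       │
│ │ ╵ ╵ │ └─┐ └─────╴ │
│ │     │   │↳ → → → B│
└─┴─────┴───┴─────────┘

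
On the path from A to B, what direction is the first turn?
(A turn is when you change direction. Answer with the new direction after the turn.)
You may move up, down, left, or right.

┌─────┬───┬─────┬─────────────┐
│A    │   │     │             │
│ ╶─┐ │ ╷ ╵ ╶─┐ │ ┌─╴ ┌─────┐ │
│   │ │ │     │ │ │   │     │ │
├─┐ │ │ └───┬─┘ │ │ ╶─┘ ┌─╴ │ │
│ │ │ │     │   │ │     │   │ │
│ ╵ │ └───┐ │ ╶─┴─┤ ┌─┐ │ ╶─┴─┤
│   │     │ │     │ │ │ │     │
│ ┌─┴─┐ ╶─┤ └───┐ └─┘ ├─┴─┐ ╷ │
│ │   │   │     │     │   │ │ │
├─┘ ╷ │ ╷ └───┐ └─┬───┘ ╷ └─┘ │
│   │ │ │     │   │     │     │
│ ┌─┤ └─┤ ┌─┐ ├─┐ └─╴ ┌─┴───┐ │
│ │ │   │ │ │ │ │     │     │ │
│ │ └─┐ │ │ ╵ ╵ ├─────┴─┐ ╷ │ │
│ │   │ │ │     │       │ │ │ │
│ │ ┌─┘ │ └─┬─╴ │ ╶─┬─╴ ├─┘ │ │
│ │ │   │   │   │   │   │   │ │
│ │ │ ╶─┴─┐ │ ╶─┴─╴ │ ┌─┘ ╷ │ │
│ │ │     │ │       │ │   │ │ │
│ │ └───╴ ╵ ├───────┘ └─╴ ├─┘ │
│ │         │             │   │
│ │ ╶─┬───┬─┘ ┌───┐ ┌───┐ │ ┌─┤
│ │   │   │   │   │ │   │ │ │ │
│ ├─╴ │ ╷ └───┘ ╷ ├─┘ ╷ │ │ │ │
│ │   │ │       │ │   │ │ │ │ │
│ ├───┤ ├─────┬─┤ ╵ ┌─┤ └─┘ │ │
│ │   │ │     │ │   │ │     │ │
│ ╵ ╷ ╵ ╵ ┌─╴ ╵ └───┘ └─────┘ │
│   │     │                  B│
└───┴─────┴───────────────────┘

Directions: right, right, down, down, down, right, down, right, down, down, down, down, right, down, down, left, up, left, left, up, right, up, up, left, up, up, left, down, left, down, down, down, down, down, down, down, down, down, right, up, right, down, right, right, up, right, right, down, right, right, right, right, right, right, right, right
First turn direction: down

Solution:

┌─────┬───┬─────┬─────────────┐
│A → ↓│   │     │             │
│ ╶─┐ │ ╷ ╵ ╶─┐ │ ┌─╴ ┌─────┐ │
│   │↓│ │     │ │ │   │     │ │
├─┐ │ │ └───┬─┘ │ │ ╶─┘ ┌─╴ │ │
│ │ │↓│     │   │ │     │   │ │
│ ╵ │ └───┐ │ ╶─┴─┤ ┌─┐ │ ╶─┴─┤
│   │↳ ↓  │ │     │ │ │ │     │
│ ┌─┴─┐ ╶─┤ └───┐ └─┘ ├─┴─┐ ╷ │
│ │↓ ↰│↳ ↓│     │     │   │ │ │
├─┘ ╷ │ ╷ └───┐ └─┬───┘ ╷ └─┘ │
│↓ ↲│↑│ │↓    │   │     │     │
│ ┌─┤ └─┤ ┌─┐ ├─┐ └─╴ ┌─┴───┐ │
│↓│ │↑ ↰│↓│ │ │ │     │     │ │
│ │ └─┐ │ │ ╵ ╵ ├─────┴─┐ ╷ │ │
│↓│   │↑│↓│     │       │ │ │ │
│ │ ┌─┘ │ └─┬─╴ │ ╶─┬─╴ ├─┘ │ │
│↓│ │↱ ↑│↳ ↓│   │   │   │   │ │
│ │ │ ╶─┴─┐ │ ╶─┴─╴ │ ┌─┘ ╷ │ │
│↓│ │↑ ← ↰│↓│       │ │   │ │ │
│ │ └───╴ ╵ ├───────┘ └─╴ ├─┘ │
│↓│      ↑ ↲│             │   │
│ │ ╶─┬───┬─┘ ┌───┐ ┌───┐ │ ┌─┤
│↓│   │   │   │   │ │   │ │ │ │
│ ├─╴ │ ╷ └───┘ ╷ ├─┘ ╷ │ │ │ │
│↓│   │ │       │ │   │ │ │ │ │
│ ├───┤ ├─────┬─┤ ╵ ┌─┤ └─┘ │ │
│↓│↱ ↓│ │↱ → ↓│ │   │ │     │ │
│ ╵ ╷ ╵ ╵ ┌─╴ ╵ └───┘ └─────┘ │
│↳ ↑│↳ → ↑│  ↳ → → → → → → → B│
└───┴─────┴───────────────────┘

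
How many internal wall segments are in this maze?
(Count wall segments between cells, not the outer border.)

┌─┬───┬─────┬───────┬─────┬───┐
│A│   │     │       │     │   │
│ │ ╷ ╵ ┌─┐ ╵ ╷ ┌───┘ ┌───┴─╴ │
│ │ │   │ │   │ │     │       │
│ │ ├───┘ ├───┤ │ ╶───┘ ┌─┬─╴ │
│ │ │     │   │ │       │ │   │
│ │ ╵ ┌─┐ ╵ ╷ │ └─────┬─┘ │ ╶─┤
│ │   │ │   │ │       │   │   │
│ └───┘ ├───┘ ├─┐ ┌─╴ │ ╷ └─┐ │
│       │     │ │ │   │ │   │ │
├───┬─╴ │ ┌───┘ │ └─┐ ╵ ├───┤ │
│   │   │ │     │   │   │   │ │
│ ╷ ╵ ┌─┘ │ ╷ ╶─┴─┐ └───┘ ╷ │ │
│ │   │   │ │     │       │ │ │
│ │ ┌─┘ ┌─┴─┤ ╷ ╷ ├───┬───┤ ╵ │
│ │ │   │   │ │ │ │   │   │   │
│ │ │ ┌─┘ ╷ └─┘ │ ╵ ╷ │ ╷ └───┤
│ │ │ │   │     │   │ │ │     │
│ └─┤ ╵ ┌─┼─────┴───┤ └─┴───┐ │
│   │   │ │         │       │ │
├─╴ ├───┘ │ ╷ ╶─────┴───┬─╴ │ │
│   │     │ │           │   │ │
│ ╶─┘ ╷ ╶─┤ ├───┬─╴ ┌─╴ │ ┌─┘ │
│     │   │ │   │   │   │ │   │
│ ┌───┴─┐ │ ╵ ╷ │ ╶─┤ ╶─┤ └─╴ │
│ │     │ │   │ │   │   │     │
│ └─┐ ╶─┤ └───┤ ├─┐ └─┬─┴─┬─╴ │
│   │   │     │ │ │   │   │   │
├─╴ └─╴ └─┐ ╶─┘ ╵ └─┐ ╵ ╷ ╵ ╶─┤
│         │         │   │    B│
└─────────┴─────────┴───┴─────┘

Counting internal wall segments:
Total internal walls: 196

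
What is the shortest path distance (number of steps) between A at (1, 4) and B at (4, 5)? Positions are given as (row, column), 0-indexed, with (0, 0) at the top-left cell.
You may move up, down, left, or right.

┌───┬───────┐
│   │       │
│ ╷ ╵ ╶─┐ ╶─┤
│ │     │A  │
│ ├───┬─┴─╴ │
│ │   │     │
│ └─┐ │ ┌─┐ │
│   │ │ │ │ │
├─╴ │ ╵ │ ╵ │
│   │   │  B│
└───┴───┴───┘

Finding path from (1, 4) to (4, 5):
Path: (1,4) → (1,5) → (2,5) → (3,5) → (4,5)
Distance: 4 steps

Solution:

┌───┬───────┐
│   │       │
│ ╷ ╵ ╶─┐ ╶─┤
│ │     │A ↓│
│ ├───┬─┴─╴ │
│ │   │    ↓│
│ └─┐ │ ┌─┐ │
│   │ │ │ │↓│
├─╴ │ ╵ │ ╵ │
│   │   │  B│
└───┴───┴───┘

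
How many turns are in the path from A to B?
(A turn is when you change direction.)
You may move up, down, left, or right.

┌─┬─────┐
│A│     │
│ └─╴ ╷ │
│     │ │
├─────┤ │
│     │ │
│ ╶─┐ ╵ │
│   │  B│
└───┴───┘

Directions: down, right, right, up, right, down, down, down
Number of turns: 4

Solution:

┌─┬─────┐
│A│  ↱ ↓│
│ └─╴ ╷ │
│↳ → ↑│↓│
├─────┤ │
│     │↓│
│ ╶─┐ ╵ │
│   │  B│
└───┴───┘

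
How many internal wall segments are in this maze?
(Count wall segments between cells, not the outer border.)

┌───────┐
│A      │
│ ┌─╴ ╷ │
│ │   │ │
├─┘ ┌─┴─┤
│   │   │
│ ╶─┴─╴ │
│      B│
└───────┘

Counting internal wall segments:
Total internal walls: 9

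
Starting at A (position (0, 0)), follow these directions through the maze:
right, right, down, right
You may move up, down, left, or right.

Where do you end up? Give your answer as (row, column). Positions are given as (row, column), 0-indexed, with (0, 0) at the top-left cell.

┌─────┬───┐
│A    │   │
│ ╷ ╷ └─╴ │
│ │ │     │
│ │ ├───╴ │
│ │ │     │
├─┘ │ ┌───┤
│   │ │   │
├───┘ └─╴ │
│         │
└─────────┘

Following directions step by step:
Start: (0, 0)
  right: (0, 0) → (0, 1)
  right: (0, 1) → (0, 2)
  down: (0, 2) → (1, 2)
  right: (1, 2) → (1, 3)
Final position: (1, 3)

Path taken:

┌─────┬───┐
│A → ↓│   │
│ ╷ ╷ └─╴ │
│ │ │↳ B  │
│ │ ├───╴ │
│ │ │     │
├─┘ │ ┌───┤
│   │ │   │
├───┘ └─╴ │
│         │
└─────────┘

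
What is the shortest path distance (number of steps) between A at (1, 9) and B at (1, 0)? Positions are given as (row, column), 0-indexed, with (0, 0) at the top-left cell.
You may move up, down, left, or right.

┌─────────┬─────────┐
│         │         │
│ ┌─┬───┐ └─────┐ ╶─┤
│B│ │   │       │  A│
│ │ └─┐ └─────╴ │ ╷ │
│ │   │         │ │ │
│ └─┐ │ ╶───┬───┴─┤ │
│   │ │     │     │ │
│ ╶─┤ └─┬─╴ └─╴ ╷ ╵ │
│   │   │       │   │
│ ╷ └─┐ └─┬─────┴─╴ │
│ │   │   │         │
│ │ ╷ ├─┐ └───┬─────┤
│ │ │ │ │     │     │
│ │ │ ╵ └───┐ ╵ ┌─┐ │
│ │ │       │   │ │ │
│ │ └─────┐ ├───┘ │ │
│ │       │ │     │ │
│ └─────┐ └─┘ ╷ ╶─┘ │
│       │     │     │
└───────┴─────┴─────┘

Finding path from (1, 9) to (1, 0):
Path: (1,9) → (2,9) → (3,9) → (4,9) → (4,8) → (3,8) → (3,7) → (4,7) → (4,6) → (4,5) → (3,5) → (3,4) → (3,3) → (2,3) → (2,4) → (2,5) → (2,6) → (2,7) → (1,7) → (1,6) → (1,5) → (1,4) → (0,4) → (0,3) → (0,2) → (0,1) → (0,0) → (1,0)
Distance: 27 steps

Solution:

┌─────────┬─────────┐
│↓ ← ← ← ↰│         │
│ ┌─┬───┐ └─────┐ ╶─┤
│B│ │   │↑ ← ← ↰│  A│
│ │ └─┐ └─────╴ │ ╷ │
│ │   │↱ → → → ↑│ │↓│
│ └─┐ │ ╶───┬───┴─┤ │
│   │ │↑ ← ↰│  ↓ ↰│↓│
│ ╶─┤ └─┬─╴ └─╴ ╷ ╵ │
│   │   │  ↑ ← ↲│↑ ↲│
│ ╷ └─┐ └─┬─────┴─╴ │
│ │   │   │         │
│ │ ╷ ├─┐ └───┬─────┤
│ │ │ │ │     │     │
│ │ │ ╵ └───┐ ╵ ┌─┐ │
│ │ │       │   │ │ │
│ │ └─────┐ ├───┘ │ │
│ │       │ │     │ │
│ └─────┐ └─┘ ╷ ╶─┘ │
│       │     │     │
└───────┴─────┴─────┘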